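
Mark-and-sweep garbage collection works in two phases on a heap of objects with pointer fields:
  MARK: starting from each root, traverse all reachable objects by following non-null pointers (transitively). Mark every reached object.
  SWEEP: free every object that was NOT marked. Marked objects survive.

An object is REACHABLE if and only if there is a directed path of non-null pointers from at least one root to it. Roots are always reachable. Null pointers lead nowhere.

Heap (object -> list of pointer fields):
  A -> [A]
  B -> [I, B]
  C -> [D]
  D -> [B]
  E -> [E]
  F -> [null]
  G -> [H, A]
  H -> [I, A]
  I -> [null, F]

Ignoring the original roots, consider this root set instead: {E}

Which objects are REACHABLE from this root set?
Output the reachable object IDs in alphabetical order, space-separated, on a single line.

Roots: E
Mark E: refs=E, marked=E
Unmarked (collected): A B C D F G H I

Answer: E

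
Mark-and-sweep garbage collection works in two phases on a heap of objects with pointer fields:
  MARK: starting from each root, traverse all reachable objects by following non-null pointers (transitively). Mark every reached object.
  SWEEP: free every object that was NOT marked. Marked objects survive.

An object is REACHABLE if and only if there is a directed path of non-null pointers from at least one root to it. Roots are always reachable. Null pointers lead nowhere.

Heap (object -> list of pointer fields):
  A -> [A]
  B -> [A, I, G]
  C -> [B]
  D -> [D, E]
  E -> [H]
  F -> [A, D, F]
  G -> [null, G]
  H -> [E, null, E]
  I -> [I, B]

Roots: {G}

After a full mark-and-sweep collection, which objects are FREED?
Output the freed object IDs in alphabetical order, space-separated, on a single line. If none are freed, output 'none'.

Answer: A B C D E F H I

Derivation:
Roots: G
Mark G: refs=null G, marked=G
Unmarked (collected): A B C D E F H I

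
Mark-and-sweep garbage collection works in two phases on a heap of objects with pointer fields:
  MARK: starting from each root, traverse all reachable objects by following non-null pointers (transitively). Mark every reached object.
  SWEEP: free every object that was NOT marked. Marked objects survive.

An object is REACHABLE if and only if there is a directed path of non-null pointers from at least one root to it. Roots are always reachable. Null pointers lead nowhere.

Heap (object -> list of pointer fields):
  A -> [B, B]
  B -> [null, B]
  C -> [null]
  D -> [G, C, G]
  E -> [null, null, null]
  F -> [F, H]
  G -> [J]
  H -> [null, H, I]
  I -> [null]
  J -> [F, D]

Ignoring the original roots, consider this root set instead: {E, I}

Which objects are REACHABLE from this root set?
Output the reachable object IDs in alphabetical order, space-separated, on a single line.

Roots: E I
Mark E: refs=null null null, marked=E
Mark I: refs=null, marked=E I
Unmarked (collected): A B C D F G H J

Answer: E I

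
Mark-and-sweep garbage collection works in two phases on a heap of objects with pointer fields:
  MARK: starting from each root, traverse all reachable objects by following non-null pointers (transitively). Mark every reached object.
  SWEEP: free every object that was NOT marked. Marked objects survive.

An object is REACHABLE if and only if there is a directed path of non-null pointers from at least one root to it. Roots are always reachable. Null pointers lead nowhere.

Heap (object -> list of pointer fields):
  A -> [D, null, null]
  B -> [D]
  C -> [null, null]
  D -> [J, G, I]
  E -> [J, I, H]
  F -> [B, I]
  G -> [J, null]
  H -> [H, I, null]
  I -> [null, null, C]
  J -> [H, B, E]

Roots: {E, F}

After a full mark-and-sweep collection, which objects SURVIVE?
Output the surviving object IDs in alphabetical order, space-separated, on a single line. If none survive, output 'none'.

Answer: B C D E F G H I J

Derivation:
Roots: E F
Mark E: refs=J I H, marked=E
Mark F: refs=B I, marked=E F
Mark J: refs=H B E, marked=E F J
Mark I: refs=null null C, marked=E F I J
Mark H: refs=H I null, marked=E F H I J
Mark B: refs=D, marked=B E F H I J
Mark C: refs=null null, marked=B C E F H I J
Mark D: refs=J G I, marked=B C D E F H I J
Mark G: refs=J null, marked=B C D E F G H I J
Unmarked (collected): A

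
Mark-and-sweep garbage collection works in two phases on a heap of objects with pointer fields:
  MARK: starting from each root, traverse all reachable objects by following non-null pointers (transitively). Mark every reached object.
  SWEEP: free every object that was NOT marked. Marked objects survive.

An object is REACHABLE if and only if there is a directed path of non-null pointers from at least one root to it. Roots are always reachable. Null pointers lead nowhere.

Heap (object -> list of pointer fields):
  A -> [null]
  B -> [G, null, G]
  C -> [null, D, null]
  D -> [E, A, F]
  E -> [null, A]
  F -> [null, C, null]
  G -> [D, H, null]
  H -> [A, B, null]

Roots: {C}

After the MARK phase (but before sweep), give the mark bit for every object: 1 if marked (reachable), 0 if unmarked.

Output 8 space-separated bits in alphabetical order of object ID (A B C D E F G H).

Roots: C
Mark C: refs=null D null, marked=C
Mark D: refs=E A F, marked=C D
Mark E: refs=null A, marked=C D E
Mark A: refs=null, marked=A C D E
Mark F: refs=null C null, marked=A C D E F
Unmarked (collected): B G H

Answer: 1 0 1 1 1 1 0 0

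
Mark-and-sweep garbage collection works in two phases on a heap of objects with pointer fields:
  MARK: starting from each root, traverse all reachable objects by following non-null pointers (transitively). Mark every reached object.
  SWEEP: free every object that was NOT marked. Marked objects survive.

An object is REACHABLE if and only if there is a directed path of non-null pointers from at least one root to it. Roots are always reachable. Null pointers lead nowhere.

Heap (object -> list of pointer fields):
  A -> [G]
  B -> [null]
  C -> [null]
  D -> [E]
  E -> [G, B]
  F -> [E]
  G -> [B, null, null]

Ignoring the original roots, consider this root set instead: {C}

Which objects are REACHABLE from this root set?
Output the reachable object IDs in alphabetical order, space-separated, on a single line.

Answer: C

Derivation:
Roots: C
Mark C: refs=null, marked=C
Unmarked (collected): A B D E F G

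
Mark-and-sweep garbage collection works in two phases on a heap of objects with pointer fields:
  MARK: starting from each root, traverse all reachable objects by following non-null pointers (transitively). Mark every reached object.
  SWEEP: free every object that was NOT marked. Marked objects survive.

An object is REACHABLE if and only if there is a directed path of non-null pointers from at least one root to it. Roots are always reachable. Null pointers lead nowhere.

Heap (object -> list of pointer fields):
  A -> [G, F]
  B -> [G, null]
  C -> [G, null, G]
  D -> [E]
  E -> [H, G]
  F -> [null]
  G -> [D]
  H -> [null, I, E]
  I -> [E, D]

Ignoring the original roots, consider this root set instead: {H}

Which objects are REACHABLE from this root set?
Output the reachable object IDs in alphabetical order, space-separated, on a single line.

Answer: D E G H I

Derivation:
Roots: H
Mark H: refs=null I E, marked=H
Mark I: refs=E D, marked=H I
Mark E: refs=H G, marked=E H I
Mark D: refs=E, marked=D E H I
Mark G: refs=D, marked=D E G H I
Unmarked (collected): A B C F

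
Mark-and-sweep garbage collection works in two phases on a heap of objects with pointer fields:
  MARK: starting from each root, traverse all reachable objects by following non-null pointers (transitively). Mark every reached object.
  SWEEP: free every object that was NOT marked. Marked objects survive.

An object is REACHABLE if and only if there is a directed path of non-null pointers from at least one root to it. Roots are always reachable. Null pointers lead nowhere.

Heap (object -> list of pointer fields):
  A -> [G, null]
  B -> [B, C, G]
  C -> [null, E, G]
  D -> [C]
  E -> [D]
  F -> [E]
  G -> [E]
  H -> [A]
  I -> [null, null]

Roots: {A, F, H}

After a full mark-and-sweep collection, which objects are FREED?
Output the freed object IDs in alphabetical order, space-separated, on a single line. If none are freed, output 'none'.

Answer: B I

Derivation:
Roots: A F H
Mark A: refs=G null, marked=A
Mark F: refs=E, marked=A F
Mark H: refs=A, marked=A F H
Mark G: refs=E, marked=A F G H
Mark E: refs=D, marked=A E F G H
Mark D: refs=C, marked=A D E F G H
Mark C: refs=null E G, marked=A C D E F G H
Unmarked (collected): B I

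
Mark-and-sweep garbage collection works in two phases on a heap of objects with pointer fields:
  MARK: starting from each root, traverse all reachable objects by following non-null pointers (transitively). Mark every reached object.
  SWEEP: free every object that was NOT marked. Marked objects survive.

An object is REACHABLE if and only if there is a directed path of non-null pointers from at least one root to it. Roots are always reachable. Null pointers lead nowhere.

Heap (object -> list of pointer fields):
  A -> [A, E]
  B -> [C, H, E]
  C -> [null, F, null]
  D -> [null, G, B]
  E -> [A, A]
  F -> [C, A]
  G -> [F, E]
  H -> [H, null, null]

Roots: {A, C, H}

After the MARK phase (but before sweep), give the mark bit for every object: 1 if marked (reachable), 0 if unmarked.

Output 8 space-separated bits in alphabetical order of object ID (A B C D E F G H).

Roots: A C H
Mark A: refs=A E, marked=A
Mark C: refs=null F null, marked=A C
Mark H: refs=H null null, marked=A C H
Mark E: refs=A A, marked=A C E H
Mark F: refs=C A, marked=A C E F H
Unmarked (collected): B D G

Answer: 1 0 1 0 1 1 0 1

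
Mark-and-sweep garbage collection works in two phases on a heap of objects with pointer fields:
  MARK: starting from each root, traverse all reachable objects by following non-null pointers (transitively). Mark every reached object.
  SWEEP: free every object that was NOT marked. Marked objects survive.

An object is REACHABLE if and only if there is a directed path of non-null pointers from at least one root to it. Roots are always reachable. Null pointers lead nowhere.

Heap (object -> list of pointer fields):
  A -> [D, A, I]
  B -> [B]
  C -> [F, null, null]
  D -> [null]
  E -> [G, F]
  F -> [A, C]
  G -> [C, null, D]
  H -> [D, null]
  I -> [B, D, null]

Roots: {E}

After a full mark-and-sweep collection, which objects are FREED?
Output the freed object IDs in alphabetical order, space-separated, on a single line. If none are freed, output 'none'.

Roots: E
Mark E: refs=G F, marked=E
Mark G: refs=C null D, marked=E G
Mark F: refs=A C, marked=E F G
Mark C: refs=F null null, marked=C E F G
Mark D: refs=null, marked=C D E F G
Mark A: refs=D A I, marked=A C D E F G
Mark I: refs=B D null, marked=A C D E F G I
Mark B: refs=B, marked=A B C D E F G I
Unmarked (collected): H

Answer: H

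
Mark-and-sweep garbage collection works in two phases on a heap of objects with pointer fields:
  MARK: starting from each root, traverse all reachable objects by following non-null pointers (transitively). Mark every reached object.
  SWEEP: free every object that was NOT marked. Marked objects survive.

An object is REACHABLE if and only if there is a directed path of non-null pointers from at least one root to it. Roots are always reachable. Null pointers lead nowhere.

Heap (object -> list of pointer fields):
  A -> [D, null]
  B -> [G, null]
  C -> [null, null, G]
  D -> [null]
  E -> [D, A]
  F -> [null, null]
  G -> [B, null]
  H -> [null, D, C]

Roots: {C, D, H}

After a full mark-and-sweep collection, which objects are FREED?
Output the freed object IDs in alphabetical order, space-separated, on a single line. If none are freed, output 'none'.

Roots: C D H
Mark C: refs=null null G, marked=C
Mark D: refs=null, marked=C D
Mark H: refs=null D C, marked=C D H
Mark G: refs=B null, marked=C D G H
Mark B: refs=G null, marked=B C D G H
Unmarked (collected): A E F

Answer: A E F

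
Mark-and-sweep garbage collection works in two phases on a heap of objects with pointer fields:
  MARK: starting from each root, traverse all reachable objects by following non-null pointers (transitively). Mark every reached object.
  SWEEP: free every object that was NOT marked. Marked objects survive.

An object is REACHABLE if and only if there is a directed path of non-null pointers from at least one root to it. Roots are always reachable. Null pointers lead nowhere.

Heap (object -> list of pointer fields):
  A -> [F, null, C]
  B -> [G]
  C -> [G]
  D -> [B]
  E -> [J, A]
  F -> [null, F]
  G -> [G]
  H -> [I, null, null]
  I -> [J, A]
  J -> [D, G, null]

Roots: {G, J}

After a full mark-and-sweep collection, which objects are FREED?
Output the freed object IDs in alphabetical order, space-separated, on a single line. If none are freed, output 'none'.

Answer: A C E F H I

Derivation:
Roots: G J
Mark G: refs=G, marked=G
Mark J: refs=D G null, marked=G J
Mark D: refs=B, marked=D G J
Mark B: refs=G, marked=B D G J
Unmarked (collected): A C E F H I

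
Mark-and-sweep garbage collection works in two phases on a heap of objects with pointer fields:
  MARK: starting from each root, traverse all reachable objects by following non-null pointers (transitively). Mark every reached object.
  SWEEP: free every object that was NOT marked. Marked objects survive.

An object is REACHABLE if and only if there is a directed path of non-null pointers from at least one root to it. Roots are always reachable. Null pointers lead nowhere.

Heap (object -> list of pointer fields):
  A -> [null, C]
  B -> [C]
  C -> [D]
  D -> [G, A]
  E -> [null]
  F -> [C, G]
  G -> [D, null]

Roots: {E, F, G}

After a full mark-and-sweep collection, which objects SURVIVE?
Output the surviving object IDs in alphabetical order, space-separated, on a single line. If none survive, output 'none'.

Roots: E F G
Mark E: refs=null, marked=E
Mark F: refs=C G, marked=E F
Mark G: refs=D null, marked=E F G
Mark C: refs=D, marked=C E F G
Mark D: refs=G A, marked=C D E F G
Mark A: refs=null C, marked=A C D E F G
Unmarked (collected): B

Answer: A C D E F G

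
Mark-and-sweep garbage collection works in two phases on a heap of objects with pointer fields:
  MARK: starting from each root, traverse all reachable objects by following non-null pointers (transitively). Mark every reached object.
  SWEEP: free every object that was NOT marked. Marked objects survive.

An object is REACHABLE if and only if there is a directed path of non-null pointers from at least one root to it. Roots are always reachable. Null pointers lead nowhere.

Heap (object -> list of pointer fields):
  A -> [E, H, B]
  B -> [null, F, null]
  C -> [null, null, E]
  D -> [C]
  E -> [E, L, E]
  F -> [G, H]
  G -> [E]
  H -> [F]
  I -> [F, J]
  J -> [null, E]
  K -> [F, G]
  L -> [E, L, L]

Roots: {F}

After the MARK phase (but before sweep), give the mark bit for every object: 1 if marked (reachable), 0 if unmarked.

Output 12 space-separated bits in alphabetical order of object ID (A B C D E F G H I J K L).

Answer: 0 0 0 0 1 1 1 1 0 0 0 1

Derivation:
Roots: F
Mark F: refs=G H, marked=F
Mark G: refs=E, marked=F G
Mark H: refs=F, marked=F G H
Mark E: refs=E L E, marked=E F G H
Mark L: refs=E L L, marked=E F G H L
Unmarked (collected): A B C D I J K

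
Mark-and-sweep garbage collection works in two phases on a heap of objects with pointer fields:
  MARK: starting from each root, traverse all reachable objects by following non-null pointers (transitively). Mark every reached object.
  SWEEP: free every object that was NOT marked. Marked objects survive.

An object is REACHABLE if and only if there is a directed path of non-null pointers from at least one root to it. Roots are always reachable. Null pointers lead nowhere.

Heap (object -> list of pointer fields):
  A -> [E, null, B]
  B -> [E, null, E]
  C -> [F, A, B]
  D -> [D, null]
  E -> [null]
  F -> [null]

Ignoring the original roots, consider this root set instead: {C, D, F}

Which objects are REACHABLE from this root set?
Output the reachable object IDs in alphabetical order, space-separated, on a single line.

Answer: A B C D E F

Derivation:
Roots: C D F
Mark C: refs=F A B, marked=C
Mark D: refs=D null, marked=C D
Mark F: refs=null, marked=C D F
Mark A: refs=E null B, marked=A C D F
Mark B: refs=E null E, marked=A B C D F
Mark E: refs=null, marked=A B C D E F
Unmarked (collected): (none)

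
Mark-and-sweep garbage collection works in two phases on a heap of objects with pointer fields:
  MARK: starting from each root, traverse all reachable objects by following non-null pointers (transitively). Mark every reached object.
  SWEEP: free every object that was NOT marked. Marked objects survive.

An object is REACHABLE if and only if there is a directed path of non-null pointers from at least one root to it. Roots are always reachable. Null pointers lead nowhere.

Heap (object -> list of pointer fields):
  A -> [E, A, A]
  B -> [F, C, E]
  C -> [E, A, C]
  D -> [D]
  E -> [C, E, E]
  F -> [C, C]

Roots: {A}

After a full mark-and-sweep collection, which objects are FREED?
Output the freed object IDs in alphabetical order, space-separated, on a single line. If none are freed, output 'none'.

Roots: A
Mark A: refs=E A A, marked=A
Mark E: refs=C E E, marked=A E
Mark C: refs=E A C, marked=A C E
Unmarked (collected): B D F

Answer: B D F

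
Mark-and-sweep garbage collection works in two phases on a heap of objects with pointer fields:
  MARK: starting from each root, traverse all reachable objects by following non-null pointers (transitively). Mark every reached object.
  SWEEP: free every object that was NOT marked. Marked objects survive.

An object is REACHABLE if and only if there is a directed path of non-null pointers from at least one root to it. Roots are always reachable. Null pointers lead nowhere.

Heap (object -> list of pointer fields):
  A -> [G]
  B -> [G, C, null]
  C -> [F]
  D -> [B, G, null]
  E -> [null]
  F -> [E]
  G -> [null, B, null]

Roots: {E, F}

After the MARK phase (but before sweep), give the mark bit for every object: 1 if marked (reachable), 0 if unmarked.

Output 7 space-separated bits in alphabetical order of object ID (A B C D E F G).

Answer: 0 0 0 0 1 1 0

Derivation:
Roots: E F
Mark E: refs=null, marked=E
Mark F: refs=E, marked=E F
Unmarked (collected): A B C D G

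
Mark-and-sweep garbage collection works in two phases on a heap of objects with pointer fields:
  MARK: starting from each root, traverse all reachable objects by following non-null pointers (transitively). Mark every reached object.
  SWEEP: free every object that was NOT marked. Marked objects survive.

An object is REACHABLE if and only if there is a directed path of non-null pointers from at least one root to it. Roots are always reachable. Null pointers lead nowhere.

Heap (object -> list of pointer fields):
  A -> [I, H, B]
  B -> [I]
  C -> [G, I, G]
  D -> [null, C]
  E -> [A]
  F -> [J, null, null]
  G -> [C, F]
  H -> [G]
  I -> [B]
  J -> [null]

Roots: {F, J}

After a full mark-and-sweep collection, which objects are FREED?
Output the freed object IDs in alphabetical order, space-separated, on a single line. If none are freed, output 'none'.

Answer: A B C D E G H I

Derivation:
Roots: F J
Mark F: refs=J null null, marked=F
Mark J: refs=null, marked=F J
Unmarked (collected): A B C D E G H I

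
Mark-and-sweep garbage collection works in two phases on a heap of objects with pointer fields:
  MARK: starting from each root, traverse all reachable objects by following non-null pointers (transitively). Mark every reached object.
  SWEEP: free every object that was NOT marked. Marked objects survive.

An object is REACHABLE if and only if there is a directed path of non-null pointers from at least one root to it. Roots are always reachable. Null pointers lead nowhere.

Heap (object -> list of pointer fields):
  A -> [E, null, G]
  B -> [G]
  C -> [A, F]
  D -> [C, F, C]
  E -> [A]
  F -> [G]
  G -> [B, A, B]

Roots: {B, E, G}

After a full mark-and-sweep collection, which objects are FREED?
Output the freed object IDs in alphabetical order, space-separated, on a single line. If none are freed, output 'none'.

Roots: B E G
Mark B: refs=G, marked=B
Mark E: refs=A, marked=B E
Mark G: refs=B A B, marked=B E G
Mark A: refs=E null G, marked=A B E G
Unmarked (collected): C D F

Answer: C D F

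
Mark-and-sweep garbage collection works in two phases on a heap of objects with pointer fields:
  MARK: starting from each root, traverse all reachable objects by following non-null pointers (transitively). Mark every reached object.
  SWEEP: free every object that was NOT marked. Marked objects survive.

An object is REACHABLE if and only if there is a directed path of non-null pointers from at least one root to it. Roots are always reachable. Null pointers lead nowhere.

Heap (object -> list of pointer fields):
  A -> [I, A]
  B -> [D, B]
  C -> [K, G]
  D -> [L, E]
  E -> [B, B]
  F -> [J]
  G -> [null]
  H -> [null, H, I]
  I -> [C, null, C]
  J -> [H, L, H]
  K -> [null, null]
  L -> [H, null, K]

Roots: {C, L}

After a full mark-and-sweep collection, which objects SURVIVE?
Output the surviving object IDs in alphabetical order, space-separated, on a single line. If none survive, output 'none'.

Roots: C L
Mark C: refs=K G, marked=C
Mark L: refs=H null K, marked=C L
Mark K: refs=null null, marked=C K L
Mark G: refs=null, marked=C G K L
Mark H: refs=null H I, marked=C G H K L
Mark I: refs=C null C, marked=C G H I K L
Unmarked (collected): A B D E F J

Answer: C G H I K L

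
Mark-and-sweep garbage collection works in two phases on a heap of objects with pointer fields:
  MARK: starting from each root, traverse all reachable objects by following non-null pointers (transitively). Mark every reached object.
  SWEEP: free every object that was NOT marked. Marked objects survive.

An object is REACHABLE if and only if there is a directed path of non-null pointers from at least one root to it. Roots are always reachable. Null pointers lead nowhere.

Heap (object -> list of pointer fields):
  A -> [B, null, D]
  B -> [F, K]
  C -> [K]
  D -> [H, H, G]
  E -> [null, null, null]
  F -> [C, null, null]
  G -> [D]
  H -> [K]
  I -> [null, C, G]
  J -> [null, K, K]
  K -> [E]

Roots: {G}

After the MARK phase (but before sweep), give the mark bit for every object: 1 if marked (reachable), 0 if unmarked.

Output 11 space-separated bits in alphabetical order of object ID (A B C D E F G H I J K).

Answer: 0 0 0 1 1 0 1 1 0 0 1

Derivation:
Roots: G
Mark G: refs=D, marked=G
Mark D: refs=H H G, marked=D G
Mark H: refs=K, marked=D G H
Mark K: refs=E, marked=D G H K
Mark E: refs=null null null, marked=D E G H K
Unmarked (collected): A B C F I J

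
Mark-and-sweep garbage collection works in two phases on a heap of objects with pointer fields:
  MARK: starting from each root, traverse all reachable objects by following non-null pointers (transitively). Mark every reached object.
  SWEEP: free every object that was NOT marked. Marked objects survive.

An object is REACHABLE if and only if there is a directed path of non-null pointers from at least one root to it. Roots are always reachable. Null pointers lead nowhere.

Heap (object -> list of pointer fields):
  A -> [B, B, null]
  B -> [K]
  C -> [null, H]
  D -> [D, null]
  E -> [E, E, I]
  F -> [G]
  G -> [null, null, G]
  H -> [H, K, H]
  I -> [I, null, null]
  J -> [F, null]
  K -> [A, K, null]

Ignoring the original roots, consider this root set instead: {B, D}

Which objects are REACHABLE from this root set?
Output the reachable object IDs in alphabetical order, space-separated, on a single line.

Roots: B D
Mark B: refs=K, marked=B
Mark D: refs=D null, marked=B D
Mark K: refs=A K null, marked=B D K
Mark A: refs=B B null, marked=A B D K
Unmarked (collected): C E F G H I J

Answer: A B D K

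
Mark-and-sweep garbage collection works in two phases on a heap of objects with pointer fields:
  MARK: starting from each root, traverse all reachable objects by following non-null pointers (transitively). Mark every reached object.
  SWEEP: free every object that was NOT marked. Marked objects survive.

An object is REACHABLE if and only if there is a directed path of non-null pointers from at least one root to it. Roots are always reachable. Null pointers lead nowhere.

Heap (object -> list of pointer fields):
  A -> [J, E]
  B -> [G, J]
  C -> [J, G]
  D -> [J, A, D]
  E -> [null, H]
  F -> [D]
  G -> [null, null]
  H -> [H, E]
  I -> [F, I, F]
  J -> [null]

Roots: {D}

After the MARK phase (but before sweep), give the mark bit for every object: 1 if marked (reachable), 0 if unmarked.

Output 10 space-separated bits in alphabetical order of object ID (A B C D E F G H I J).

Roots: D
Mark D: refs=J A D, marked=D
Mark J: refs=null, marked=D J
Mark A: refs=J E, marked=A D J
Mark E: refs=null H, marked=A D E J
Mark H: refs=H E, marked=A D E H J
Unmarked (collected): B C F G I

Answer: 1 0 0 1 1 0 0 1 0 1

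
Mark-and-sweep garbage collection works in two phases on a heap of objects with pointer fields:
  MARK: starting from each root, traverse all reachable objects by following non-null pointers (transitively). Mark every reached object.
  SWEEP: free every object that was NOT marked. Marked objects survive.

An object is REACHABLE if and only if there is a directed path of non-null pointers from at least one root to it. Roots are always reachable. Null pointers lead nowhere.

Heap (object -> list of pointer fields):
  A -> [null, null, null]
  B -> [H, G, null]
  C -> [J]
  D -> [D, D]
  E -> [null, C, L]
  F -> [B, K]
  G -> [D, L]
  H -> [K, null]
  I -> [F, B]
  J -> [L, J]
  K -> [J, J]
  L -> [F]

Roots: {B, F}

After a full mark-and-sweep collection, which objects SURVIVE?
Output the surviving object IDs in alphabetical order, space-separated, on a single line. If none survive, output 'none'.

Roots: B F
Mark B: refs=H G null, marked=B
Mark F: refs=B K, marked=B F
Mark H: refs=K null, marked=B F H
Mark G: refs=D L, marked=B F G H
Mark K: refs=J J, marked=B F G H K
Mark D: refs=D D, marked=B D F G H K
Mark L: refs=F, marked=B D F G H K L
Mark J: refs=L J, marked=B D F G H J K L
Unmarked (collected): A C E I

Answer: B D F G H J K L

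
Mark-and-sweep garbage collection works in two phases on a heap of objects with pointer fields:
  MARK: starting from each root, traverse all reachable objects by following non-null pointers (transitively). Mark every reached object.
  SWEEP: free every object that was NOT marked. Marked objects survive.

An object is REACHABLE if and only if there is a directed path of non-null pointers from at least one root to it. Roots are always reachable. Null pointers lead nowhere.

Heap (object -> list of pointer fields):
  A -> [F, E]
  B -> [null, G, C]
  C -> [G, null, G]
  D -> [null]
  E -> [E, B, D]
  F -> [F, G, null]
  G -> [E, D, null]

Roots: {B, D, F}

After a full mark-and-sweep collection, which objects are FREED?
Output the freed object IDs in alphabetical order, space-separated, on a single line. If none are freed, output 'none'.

Roots: B D F
Mark B: refs=null G C, marked=B
Mark D: refs=null, marked=B D
Mark F: refs=F G null, marked=B D F
Mark G: refs=E D null, marked=B D F G
Mark C: refs=G null G, marked=B C D F G
Mark E: refs=E B D, marked=B C D E F G
Unmarked (collected): A

Answer: A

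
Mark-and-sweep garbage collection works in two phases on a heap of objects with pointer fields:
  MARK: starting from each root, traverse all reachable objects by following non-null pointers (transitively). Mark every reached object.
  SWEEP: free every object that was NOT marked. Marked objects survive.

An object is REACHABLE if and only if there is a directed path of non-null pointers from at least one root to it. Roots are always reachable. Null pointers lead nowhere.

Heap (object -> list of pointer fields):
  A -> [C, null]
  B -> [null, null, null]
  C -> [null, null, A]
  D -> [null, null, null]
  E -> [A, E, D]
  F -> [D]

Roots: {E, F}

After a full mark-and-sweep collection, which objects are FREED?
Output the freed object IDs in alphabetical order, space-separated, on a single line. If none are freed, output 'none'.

Roots: E F
Mark E: refs=A E D, marked=E
Mark F: refs=D, marked=E F
Mark A: refs=C null, marked=A E F
Mark D: refs=null null null, marked=A D E F
Mark C: refs=null null A, marked=A C D E F
Unmarked (collected): B

Answer: B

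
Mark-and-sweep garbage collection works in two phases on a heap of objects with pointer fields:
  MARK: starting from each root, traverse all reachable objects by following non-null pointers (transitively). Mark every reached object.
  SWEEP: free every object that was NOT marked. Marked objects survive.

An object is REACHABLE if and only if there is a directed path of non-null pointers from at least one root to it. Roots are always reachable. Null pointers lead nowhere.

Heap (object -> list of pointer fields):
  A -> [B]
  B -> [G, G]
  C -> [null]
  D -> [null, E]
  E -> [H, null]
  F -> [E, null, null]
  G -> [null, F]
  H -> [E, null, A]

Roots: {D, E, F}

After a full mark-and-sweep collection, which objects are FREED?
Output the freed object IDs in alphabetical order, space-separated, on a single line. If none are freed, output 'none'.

Answer: C

Derivation:
Roots: D E F
Mark D: refs=null E, marked=D
Mark E: refs=H null, marked=D E
Mark F: refs=E null null, marked=D E F
Mark H: refs=E null A, marked=D E F H
Mark A: refs=B, marked=A D E F H
Mark B: refs=G G, marked=A B D E F H
Mark G: refs=null F, marked=A B D E F G H
Unmarked (collected): C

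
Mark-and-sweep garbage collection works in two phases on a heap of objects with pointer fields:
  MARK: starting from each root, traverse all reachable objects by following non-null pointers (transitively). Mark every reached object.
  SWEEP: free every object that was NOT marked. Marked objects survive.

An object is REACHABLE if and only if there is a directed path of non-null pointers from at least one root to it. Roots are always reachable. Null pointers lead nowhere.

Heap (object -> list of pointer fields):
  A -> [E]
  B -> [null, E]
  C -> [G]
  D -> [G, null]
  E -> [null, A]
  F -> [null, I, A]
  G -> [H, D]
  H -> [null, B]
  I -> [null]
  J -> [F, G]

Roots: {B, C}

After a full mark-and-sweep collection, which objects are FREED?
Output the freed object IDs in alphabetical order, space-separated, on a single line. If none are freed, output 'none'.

Roots: B C
Mark B: refs=null E, marked=B
Mark C: refs=G, marked=B C
Mark E: refs=null A, marked=B C E
Mark G: refs=H D, marked=B C E G
Mark A: refs=E, marked=A B C E G
Mark H: refs=null B, marked=A B C E G H
Mark D: refs=G null, marked=A B C D E G H
Unmarked (collected): F I J

Answer: F I J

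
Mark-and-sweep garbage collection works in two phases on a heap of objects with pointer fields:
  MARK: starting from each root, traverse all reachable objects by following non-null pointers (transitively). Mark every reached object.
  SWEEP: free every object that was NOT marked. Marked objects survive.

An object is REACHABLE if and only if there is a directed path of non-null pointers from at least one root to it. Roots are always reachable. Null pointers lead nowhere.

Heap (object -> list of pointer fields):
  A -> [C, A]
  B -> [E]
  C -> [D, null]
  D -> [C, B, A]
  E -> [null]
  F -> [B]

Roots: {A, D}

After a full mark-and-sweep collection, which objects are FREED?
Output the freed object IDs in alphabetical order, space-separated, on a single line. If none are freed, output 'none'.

Answer: F

Derivation:
Roots: A D
Mark A: refs=C A, marked=A
Mark D: refs=C B A, marked=A D
Mark C: refs=D null, marked=A C D
Mark B: refs=E, marked=A B C D
Mark E: refs=null, marked=A B C D E
Unmarked (collected): F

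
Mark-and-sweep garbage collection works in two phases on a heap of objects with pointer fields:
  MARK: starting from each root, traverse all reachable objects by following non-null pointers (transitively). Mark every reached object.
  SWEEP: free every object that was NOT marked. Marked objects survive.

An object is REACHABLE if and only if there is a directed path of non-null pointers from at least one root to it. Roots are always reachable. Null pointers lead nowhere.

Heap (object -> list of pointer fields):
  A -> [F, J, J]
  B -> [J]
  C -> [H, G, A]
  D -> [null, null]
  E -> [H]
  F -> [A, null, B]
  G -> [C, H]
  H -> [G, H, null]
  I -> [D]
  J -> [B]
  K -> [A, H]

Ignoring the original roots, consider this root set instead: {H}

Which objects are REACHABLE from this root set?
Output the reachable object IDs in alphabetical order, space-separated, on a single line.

Roots: H
Mark H: refs=G H null, marked=H
Mark G: refs=C H, marked=G H
Mark C: refs=H G A, marked=C G H
Mark A: refs=F J J, marked=A C G H
Mark F: refs=A null B, marked=A C F G H
Mark J: refs=B, marked=A C F G H J
Mark B: refs=J, marked=A B C F G H J
Unmarked (collected): D E I K

Answer: A B C F G H J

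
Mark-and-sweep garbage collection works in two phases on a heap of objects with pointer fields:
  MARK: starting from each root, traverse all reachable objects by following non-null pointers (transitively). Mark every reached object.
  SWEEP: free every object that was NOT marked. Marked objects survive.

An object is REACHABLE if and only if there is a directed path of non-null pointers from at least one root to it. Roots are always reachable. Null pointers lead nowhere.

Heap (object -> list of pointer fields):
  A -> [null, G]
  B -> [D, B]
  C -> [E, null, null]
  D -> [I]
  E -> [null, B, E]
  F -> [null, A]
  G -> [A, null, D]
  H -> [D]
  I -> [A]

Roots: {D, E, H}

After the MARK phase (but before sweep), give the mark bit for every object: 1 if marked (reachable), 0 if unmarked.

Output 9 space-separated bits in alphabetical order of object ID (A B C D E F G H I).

Answer: 1 1 0 1 1 0 1 1 1

Derivation:
Roots: D E H
Mark D: refs=I, marked=D
Mark E: refs=null B E, marked=D E
Mark H: refs=D, marked=D E H
Mark I: refs=A, marked=D E H I
Mark B: refs=D B, marked=B D E H I
Mark A: refs=null G, marked=A B D E H I
Mark G: refs=A null D, marked=A B D E G H I
Unmarked (collected): C F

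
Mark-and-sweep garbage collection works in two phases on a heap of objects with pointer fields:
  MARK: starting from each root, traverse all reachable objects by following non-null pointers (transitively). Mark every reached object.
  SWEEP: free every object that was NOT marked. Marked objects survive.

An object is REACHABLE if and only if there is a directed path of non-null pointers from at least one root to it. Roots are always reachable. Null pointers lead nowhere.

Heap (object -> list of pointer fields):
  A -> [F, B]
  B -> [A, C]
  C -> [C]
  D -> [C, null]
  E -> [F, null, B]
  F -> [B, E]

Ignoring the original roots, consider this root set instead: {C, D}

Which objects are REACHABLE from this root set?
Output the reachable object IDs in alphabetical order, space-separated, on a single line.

Answer: C D

Derivation:
Roots: C D
Mark C: refs=C, marked=C
Mark D: refs=C null, marked=C D
Unmarked (collected): A B E F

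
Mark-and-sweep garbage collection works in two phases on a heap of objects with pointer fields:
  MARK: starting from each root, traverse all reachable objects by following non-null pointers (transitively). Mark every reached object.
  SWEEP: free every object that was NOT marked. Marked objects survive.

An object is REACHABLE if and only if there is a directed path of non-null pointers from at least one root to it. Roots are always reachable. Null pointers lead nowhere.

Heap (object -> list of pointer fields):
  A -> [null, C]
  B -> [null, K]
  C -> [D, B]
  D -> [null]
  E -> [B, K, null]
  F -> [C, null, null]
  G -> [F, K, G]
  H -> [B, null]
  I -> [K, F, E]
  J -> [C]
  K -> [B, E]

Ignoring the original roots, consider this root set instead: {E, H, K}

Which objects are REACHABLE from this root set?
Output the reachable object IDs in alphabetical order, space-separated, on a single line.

Roots: E H K
Mark E: refs=B K null, marked=E
Mark H: refs=B null, marked=E H
Mark K: refs=B E, marked=E H K
Mark B: refs=null K, marked=B E H K
Unmarked (collected): A C D F G I J

Answer: B E H K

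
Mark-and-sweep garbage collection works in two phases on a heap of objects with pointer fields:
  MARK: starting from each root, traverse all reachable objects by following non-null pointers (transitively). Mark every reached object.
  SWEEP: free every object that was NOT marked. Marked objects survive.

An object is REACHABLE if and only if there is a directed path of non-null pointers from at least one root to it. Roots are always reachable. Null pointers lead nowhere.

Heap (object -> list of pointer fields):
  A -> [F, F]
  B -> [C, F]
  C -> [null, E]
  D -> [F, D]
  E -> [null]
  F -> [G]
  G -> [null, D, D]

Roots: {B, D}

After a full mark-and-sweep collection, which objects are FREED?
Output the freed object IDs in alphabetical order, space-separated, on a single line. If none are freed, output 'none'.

Answer: A

Derivation:
Roots: B D
Mark B: refs=C F, marked=B
Mark D: refs=F D, marked=B D
Mark C: refs=null E, marked=B C D
Mark F: refs=G, marked=B C D F
Mark E: refs=null, marked=B C D E F
Mark G: refs=null D D, marked=B C D E F G
Unmarked (collected): A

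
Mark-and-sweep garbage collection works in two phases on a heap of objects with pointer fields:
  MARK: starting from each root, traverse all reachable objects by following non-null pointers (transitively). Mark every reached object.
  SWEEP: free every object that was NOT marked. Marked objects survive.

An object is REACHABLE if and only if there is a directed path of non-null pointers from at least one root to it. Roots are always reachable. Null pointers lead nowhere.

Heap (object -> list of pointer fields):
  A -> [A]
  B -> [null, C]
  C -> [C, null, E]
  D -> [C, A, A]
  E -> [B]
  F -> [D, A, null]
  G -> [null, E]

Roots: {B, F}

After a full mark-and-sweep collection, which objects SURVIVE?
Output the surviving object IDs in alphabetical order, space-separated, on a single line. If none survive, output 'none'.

Answer: A B C D E F

Derivation:
Roots: B F
Mark B: refs=null C, marked=B
Mark F: refs=D A null, marked=B F
Mark C: refs=C null E, marked=B C F
Mark D: refs=C A A, marked=B C D F
Mark A: refs=A, marked=A B C D F
Mark E: refs=B, marked=A B C D E F
Unmarked (collected): G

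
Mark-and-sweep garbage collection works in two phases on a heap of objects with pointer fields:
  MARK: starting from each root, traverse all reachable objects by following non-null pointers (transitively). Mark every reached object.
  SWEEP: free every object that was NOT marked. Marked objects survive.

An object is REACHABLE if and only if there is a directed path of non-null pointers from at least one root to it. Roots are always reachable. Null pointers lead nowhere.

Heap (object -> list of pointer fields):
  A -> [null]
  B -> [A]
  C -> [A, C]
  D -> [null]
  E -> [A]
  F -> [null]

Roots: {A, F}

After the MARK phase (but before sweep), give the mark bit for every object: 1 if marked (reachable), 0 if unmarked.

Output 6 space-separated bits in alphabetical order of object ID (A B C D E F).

Answer: 1 0 0 0 0 1

Derivation:
Roots: A F
Mark A: refs=null, marked=A
Mark F: refs=null, marked=A F
Unmarked (collected): B C D E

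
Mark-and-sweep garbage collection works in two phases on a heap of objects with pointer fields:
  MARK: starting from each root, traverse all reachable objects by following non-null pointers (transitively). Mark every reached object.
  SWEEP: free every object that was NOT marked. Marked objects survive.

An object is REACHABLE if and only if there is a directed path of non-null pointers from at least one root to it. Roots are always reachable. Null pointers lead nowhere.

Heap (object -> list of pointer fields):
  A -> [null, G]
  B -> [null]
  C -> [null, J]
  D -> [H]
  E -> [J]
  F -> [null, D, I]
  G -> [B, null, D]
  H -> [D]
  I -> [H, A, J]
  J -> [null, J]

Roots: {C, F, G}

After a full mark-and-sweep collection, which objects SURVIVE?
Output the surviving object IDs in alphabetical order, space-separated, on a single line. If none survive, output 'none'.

Roots: C F G
Mark C: refs=null J, marked=C
Mark F: refs=null D I, marked=C F
Mark G: refs=B null D, marked=C F G
Mark J: refs=null J, marked=C F G J
Mark D: refs=H, marked=C D F G J
Mark I: refs=H A J, marked=C D F G I J
Mark B: refs=null, marked=B C D F G I J
Mark H: refs=D, marked=B C D F G H I J
Mark A: refs=null G, marked=A B C D F G H I J
Unmarked (collected): E

Answer: A B C D F G H I J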